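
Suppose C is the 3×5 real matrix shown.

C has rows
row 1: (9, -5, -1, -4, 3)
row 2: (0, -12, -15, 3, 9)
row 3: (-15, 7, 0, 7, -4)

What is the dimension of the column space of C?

Row reduce to echelon form.
R3 ← R3 + (5/3)·R1: [0, -4/3, -5/3, 1/3, 1]
R3 ← R3 − (1/9)·R2: [0, 0, 0, 0, 0]
Echelon form has 2 nonzero rows, so rank(C) = 2.
The column space has dimension equal to the rank: 2.

2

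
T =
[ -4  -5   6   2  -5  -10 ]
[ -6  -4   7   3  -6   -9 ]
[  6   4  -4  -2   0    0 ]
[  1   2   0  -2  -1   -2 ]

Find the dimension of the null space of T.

Row reduce to echelon form.
R2 ← R2 − (3/2)·R1: [0, 7/2, -2, 0, 3/2, 6]
R3 ← R3 + (3/2)·R1: [0, -7/2, 5, 1, -15/2, -15]
R4 ← R4 + (1/4)·R1: [0, 3/4, 3/2, -3/2, -9/4, -9/2]
R3 ← R3 + R2: [0, 0, 3, 1, -6, -9]
R4 ← R4 − (3/14)·R2: [0, 0, 27/14, -3/2, -18/7, -81/14]
R4 ← R4 − (9/14)·R3: [0, 0, 0, -15/7, 9/7, 0]
4 nonzero rows, so rank(T) = 4.
T has 6 columns; by rank–nullity, nullity = 6 − 4 = 2.

2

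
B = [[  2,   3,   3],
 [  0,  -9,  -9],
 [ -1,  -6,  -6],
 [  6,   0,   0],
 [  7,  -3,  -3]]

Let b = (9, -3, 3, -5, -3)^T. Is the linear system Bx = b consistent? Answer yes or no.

Row reduce the augmented matrix [B | b].
R3 ← R3 + (1/2)·R1: [0, -9/2, -9/2, 15/2]
R4 ← R4 − (3)·R1: [0, -9, -9, -32]
R5 ← R5 − (7/2)·R1: [0, -27/2, -27/2, -69/2]
R3 ← R3 − (1/2)·R2: [0, 0, 0, 9]
R4 ← R4 − R2: [0, 0, 0, -29]
R5 ← R5 − (3/2)·R2: [0, 0, 0, -30]
R4 ← R4 + (29/9)·R3: [0, 0, 0, 0]
R5 ← R5 + (10/3)·R3: [0, 0, 0, 0]
The echelon form has 3 nonzero rows; the last pivot sits in the augmented column, so rank(B) = 2 but rank([B|b]) = 3.
Since the ranks differ, the system is inconsistent.

no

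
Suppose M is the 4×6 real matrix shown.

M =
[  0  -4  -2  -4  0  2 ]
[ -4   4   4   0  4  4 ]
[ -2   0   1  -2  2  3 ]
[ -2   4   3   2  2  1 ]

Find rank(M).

2

Row reduce to echelon form.
Swap R1 ↔ R2
R3 ← R3 − (1/2)·R1: [0, -2, -1, -2, 0, 1]
R4 ← R4 − (1/2)·R1: [0, 2, 1, 2, 0, -1]
R3 ← R3 − (1/2)·R2: [0, 0, 0, 0, 0, 0]
R4 ← R4 + (1/2)·R2: [0, 0, 0, 0, 0, 0]
Echelon form has 2 nonzero rows, so rank(M) = 2.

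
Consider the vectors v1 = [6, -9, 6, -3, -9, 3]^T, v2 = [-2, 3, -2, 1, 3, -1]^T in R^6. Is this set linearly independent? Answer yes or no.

no

Form the matrix with these vectors as rows and row reduce.
R2 ← R2 + (1/3)·R1: [0, 0, 0, 0, 0, 0]
1 nonzero row, so the 2 vectors span a space of dimension 1.
Since 1 < 2, the vectors are linearly dependent.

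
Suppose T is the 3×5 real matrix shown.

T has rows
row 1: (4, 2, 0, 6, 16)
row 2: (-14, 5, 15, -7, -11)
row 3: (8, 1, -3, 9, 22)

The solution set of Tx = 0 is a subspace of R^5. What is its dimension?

Row reduce to echelon form.
R2 ← R2 + (7/2)·R1: [0, 12, 15, 14, 45]
R3 ← R3 − (2)·R1: [0, -3, -3, -3, -10]
R3 ← R3 + (1/4)·R2: [0, 0, 3/4, 1/2, 5/4]
3 nonzero rows, so rank(T) = 3.
T has 5 columns; by rank–nullity, nullity = 5 − 3 = 2.

2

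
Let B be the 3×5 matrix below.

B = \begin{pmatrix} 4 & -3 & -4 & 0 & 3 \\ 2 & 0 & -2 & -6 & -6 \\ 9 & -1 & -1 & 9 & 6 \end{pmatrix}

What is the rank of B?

3

Row reduce to echelon form.
R2 ← R2 − (1/2)·R1: [0, 3/2, 0, -6, -15/2]
R3 ← R3 − (9/4)·R1: [0, 23/4, 8, 9, -3/4]
R3 ← R3 − (23/6)·R2: [0, 0, 8, 32, 28]
Echelon form has 3 nonzero rows, so rank(B) = 3.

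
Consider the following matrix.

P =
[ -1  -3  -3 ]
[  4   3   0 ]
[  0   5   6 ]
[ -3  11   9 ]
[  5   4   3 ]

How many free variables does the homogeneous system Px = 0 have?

Row reduce to echelon form.
R2 ← R2 + (4)·R1: [0, -9, -12]
R4 ← R4 − (3)·R1: [0, 20, 18]
R5 ← R5 + (5)·R1: [0, -11, -12]
R3 ← R3 + (5/9)·R2: [0, 0, -2/3]
R4 ← R4 + (20/9)·R2: [0, 0, -26/3]
R5 ← R5 − (11/9)·R2: [0, 0, 8/3]
R4 ← R4 − (13)·R3: [0, 0, 0]
R5 ← R5 + (4)·R3: [0, 0, 0]
3 nonzero rows, so rank(P) = 3.
P has 3 columns; by rank–nullity, nullity = 3 − 3 = 0.

0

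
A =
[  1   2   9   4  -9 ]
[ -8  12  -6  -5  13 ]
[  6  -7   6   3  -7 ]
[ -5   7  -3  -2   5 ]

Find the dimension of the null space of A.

Row reduce to echelon form.
R2 ← R2 + (8)·R1: [0, 28, 66, 27, -59]
R3 ← R3 − (6)·R1: [0, -19, -48, -21, 47]
R4 ← R4 + (5)·R1: [0, 17, 42, 18, -40]
R3 ← R3 + (19/28)·R2: [0, 0, -45/14, -75/28, 195/28]
R4 ← R4 − (17/28)·R2: [0, 0, 27/14, 45/28, -117/28]
R4 ← R4 + (3/5)·R3: [0, 0, 0, 0, 0]
3 nonzero rows, so rank(A) = 3.
A has 5 columns; by rank–nullity, nullity = 5 − 3 = 2.

2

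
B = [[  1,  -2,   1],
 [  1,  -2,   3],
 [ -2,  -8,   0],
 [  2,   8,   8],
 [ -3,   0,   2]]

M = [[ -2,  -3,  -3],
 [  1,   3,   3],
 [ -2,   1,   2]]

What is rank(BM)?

3

First compute BM:
[[ -6,  -8,  -7],
 [-10,  -6,  -3],
 [ -4, -18, -18],
 [-12,  26,  34],
 [  2,  11,  13]]
Now row reduce the product.
R2 ← R2 − (5/3)·R1: [0, 22/3, 26/3]
R3 ← R3 − (2/3)·R1: [0, -38/3, -40/3]
R4 ← R4 − (2)·R1: [0, 42, 48]
R5 ← R5 + (1/3)·R1: [0, 25/3, 32/3]
R3 ← R3 + (19/11)·R2: [0, 0, 18/11]
R4 ← R4 − (63/11)·R2: [0, 0, -18/11]
R5 ← R5 − (25/22)·R2: [0, 0, 9/11]
R4 ← R4 + R3: [0, 0, 0]
R5 ← R5 − (1/2)·R3: [0, 0, 0]
3 nonzero rows, so rank(BM) = 3.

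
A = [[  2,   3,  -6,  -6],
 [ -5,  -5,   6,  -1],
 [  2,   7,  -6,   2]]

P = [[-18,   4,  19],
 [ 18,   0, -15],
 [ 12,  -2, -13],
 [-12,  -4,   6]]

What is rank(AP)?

3

First compute AP:
[[ 18,  44,  35],
 [ 84, -28, -104],
 [ -6,  12,  23]]
Now row reduce the product.
R2 ← R2 − (14/3)·R1: [0, -700/3, -802/3]
R3 ← R3 + (1/3)·R1: [0, 80/3, 104/3]
R3 ← R3 + (4/35)·R2: [0, 0, 144/35]
3 nonzero rows, so rank(AP) = 3.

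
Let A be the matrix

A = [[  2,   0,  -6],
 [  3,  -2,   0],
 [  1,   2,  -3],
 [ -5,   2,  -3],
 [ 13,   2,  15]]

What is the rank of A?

3

Row reduce to echelon form.
R2 ← R2 − (3/2)·R1: [0, -2, 9]
R3 ← R3 − (1/2)·R1: [0, 2, 0]
R4 ← R4 + (5/2)·R1: [0, 2, -18]
R5 ← R5 − (13/2)·R1: [0, 2, 54]
R3 ← R3 + R2: [0, 0, 9]
R4 ← R4 + R2: [0, 0, -9]
R5 ← R5 + R2: [0, 0, 63]
R4 ← R4 + R3: [0, 0, 0]
R5 ← R5 − (7)·R3: [0, 0, 0]
Echelon form has 3 nonzero rows, so rank(A) = 3.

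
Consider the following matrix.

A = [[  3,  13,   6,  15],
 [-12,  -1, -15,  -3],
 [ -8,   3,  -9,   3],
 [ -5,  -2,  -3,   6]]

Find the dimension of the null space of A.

1

Row reduce to echelon form.
R2 ← R2 + (4)·R1: [0, 51, 9, 57]
R3 ← R3 + (8/3)·R1: [0, 113/3, 7, 43]
R4 ← R4 + (5/3)·R1: [0, 59/3, 7, 31]
R3 ← R3 − (113/153)·R2: [0, 0, 6/17, 46/51]
R4 ← R4 − (59/153)·R2: [0, 0, 60/17, 460/51]
R4 ← R4 − (10)·R3: [0, 0, 0, 0]
3 nonzero rows, so rank(A) = 3.
A has 4 columns; by rank–nullity, nullity = 4 − 3 = 1.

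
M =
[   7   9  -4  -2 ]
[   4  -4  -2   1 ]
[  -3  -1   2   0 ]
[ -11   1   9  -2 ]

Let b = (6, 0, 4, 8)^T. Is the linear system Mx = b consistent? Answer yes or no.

Row reduce the augmented matrix [M | b].
R2 ← R2 − (4/7)·R1: [0, -64/7, 2/7, 15/7, -24/7]
R3 ← R3 + (3/7)·R1: [0, 20/7, 2/7, -6/7, 46/7]
R4 ← R4 + (11/7)·R1: [0, 106/7, 19/7, -36/7, 122/7]
R3 ← R3 + (5/16)·R2: [0, 0, 3/8, -3/16, 11/2]
R4 ← R4 + (53/32)·R2: [0, 0, 51/16, -51/32, 47/4]
R4 ← R4 − (17/2)·R3: [0, 0, 0, 0, -35]
The echelon form has 4 nonzero rows; the last pivot sits in the augmented column, so rank(M) = 3 but rank([M|b]) = 4.
Since the ranks differ, the system is inconsistent.

no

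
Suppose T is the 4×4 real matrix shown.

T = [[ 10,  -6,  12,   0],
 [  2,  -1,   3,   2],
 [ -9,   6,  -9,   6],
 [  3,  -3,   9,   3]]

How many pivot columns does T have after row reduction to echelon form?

Row reduce to echelon form.
R2 ← R2 − (1/5)·R1: [0, 1/5, 3/5, 2]
R3 ← R3 + (9/10)·R1: [0, 3/5, 9/5, 6]
R4 ← R4 − (3/10)·R1: [0, -6/5, 27/5, 3]
R3 ← R3 − (3)·R2: [0, 0, 0, 0]
R4 ← R4 + (6)·R2: [0, 0, 9, 15]
Swap R3 ↔ R4
Echelon form has 3 nonzero rows, so rank(T) = 3.
Each nonzero row contributes one pivot column: 3 pivot columns.

3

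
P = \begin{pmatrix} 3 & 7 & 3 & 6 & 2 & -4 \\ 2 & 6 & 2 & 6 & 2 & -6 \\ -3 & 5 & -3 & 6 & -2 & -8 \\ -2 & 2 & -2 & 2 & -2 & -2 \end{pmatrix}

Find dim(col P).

3

Row reduce to echelon form.
R2 ← R2 − (2/3)·R1: [0, 4/3, 0, 2, 2/3, -10/3]
R3 ← R3 + R1: [0, 12, 0, 12, 0, -12]
R4 ← R4 + (2/3)·R1: [0, 20/3, 0, 6, -2/3, -14/3]
R3 ← R3 − (9)·R2: [0, 0, 0, -6, -6, 18]
R4 ← R4 − (5)·R2: [0, 0, 0, -4, -4, 12]
R4 ← R4 − (2/3)·R3: [0, 0, 0, 0, 0, 0]
Echelon form has 3 nonzero rows, so rank(P) = 3.
The column space has dimension equal to the rank: 3.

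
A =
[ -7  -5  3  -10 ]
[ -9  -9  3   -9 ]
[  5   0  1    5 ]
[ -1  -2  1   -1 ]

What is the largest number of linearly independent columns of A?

4

Row reduce to echelon form.
R2 ← R2 − (9/7)·R1: [0, -18/7, -6/7, 27/7]
R3 ← R3 + (5/7)·R1: [0, -25/7, 22/7, -15/7]
R4 ← R4 − (1/7)·R1: [0, -9/7, 4/7, 3/7]
R3 ← R3 − (25/18)·R2: [0, 0, 13/3, -15/2]
R4 ← R4 − (1/2)·R2: [0, 0, 1, -3/2]
R4 ← R4 − (3/13)·R3: [0, 0, 0, 3/13]
Echelon form has 4 nonzero rows, so rank(A) = 4.
The rank gives the maximum number of linearly independent columns: 4.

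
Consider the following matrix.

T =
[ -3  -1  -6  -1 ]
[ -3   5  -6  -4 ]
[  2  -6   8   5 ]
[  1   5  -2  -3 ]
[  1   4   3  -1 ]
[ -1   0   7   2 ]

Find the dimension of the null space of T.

0

Row reduce to echelon form.
R2 ← R2 − R1: [0, 6, 0, -3]
R3 ← R3 + (2/3)·R1: [0, -20/3, 4, 13/3]
R4 ← R4 + (1/3)·R1: [0, 14/3, -4, -10/3]
R5 ← R5 + (1/3)·R1: [0, 11/3, 1, -4/3]
R6 ← R6 − (1/3)·R1: [0, 1/3, 9, 7/3]
R3 ← R3 + (10/9)·R2: [0, 0, 4, 1]
R4 ← R4 − (7/9)·R2: [0, 0, -4, -1]
R5 ← R5 − (11/18)·R2: [0, 0, 1, 1/2]
R6 ← R6 − (1/18)·R2: [0, 0, 9, 5/2]
R4 ← R4 + R3: [0, 0, 0, 0]
R5 ← R5 − (1/4)·R3: [0, 0, 0, 1/4]
R6 ← R6 − (9/4)·R3: [0, 0, 0, 1/4]
Swap R4 ↔ R5
R6 ← R6 − R4: [0, 0, 0, 0]
4 nonzero rows, so rank(T) = 4.
T has 4 columns; by rank–nullity, nullity = 4 − 4 = 0.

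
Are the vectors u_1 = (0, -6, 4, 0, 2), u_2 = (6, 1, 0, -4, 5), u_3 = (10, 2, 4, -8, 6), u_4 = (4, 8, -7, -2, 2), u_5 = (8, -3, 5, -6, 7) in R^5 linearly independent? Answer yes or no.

Form the matrix with these vectors as rows and row reduce.
Swap R1 ↔ R2
R3 ← R3 − (5/3)·R1: [0, 1/3, 4, -4/3, -7/3]
R4 ← R4 − (2/3)·R1: [0, 22/3, -7, 2/3, -4/3]
R5 ← R5 − (4/3)·R1: [0, -13/3, 5, -2/3, 1/3]
R3 ← R3 + (1/18)·R2: [0, 0, 38/9, -4/3, -20/9]
R4 ← R4 + (11/9)·R2: [0, 0, -19/9, 2/3, 10/9]
R5 ← R5 − (13/18)·R2: [0, 0, 19/9, -2/3, -10/9]
R4 ← R4 + (1/2)·R3: [0, 0, 0, 0, 0]
R5 ← R5 − (1/2)·R3: [0, 0, 0, 0, 0]
3 nonzero rows, so the 5 vectors span a space of dimension 3.
Since 3 < 5, the vectors are linearly dependent.

no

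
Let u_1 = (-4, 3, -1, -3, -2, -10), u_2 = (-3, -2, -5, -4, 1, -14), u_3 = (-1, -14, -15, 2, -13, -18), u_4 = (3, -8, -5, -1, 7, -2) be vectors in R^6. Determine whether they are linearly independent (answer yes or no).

Form the matrix with these vectors as rows and row reduce.
R2 ← R2 − (3/4)·R1: [0, -17/4, -17/4, -7/4, 5/2, -13/2]
R3 ← R3 − (1/4)·R1: [0, -59/4, -59/4, 11/4, -25/2, -31/2]
R4 ← R4 + (3/4)·R1: [0, -23/4, -23/4, -13/4, 11/2, -19/2]
R3 ← R3 − (59/17)·R2: [0, 0, 0, 150/17, -360/17, 120/17]
R4 ← R4 − (23/17)·R2: [0, 0, 0, -15/17, 36/17, -12/17]
R4 ← R4 + (1/10)·R3: [0, 0, 0, 0, 0, 0]
3 nonzero rows, so the 4 vectors span a space of dimension 3.
Since 3 < 4, the vectors are linearly dependent.

no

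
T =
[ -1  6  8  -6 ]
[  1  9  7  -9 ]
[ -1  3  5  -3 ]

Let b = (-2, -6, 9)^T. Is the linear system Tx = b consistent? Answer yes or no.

Row reduce the augmented matrix [T | b].
R2 ← R2 + R1: [0, 15, 15, -15, -8]
R3 ← R3 − R1: [0, -3, -3, 3, 11]
R3 ← R3 + (1/5)·R2: [0, 0, 0, 0, 47/5]
The echelon form has 3 nonzero rows; the last pivot sits in the augmented column, so rank(T) = 2 but rank([T|b]) = 3.
Since the ranks differ, the system is inconsistent.

no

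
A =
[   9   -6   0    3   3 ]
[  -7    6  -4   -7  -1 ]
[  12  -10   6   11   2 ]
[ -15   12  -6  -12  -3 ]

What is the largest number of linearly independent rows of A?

Row reduce to echelon form.
R2 ← R2 + (7/9)·R1: [0, 4/3, -4, -14/3, 4/3]
R3 ← R3 − (4/3)·R1: [0, -2, 6, 7, -2]
R4 ← R4 + (5/3)·R1: [0, 2, -6, -7, 2]
R3 ← R3 + (3/2)·R2: [0, 0, 0, 0, 0]
R4 ← R4 − (3/2)·R2: [0, 0, 0, 0, 0]
Echelon form has 2 nonzero rows, so rank(A) = 2.
The rank gives the maximum number of linearly independent rows: 2.

2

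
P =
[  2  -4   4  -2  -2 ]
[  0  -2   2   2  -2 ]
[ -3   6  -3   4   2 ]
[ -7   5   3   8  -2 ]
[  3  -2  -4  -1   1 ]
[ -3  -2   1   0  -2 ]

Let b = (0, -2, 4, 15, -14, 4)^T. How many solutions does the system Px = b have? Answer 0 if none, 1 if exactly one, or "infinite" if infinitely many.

Row reduce the augmented matrix [P | b].
R3 ← R3 + (3/2)·R1: [0, 0, 3, 1, -1, 4]
R4 ← R4 + (7/2)·R1: [0, -9, 17, 1, -9, 15]
R5 ← R5 − (3/2)·R1: [0, 4, -10, 2, 4, -14]
R6 ← R6 + (3/2)·R1: [0, -8, 7, -3, -5, 4]
R4 ← R4 − (9/2)·R2: [0, 0, 8, -8, 0, 24]
R5 ← R5 + (2)·R2: [0, 0, -6, 6, 0, -18]
R6 ← R6 − (4)·R2: [0, 0, -1, -11, 3, 12]
R4 ← R4 − (8/3)·R3: [0, 0, 0, -32/3, 8/3, 40/3]
R5 ← R5 + (2)·R3: [0, 0, 0, 8, -2, -10]
R6 ← R6 + (1/3)·R3: [0, 0, 0, -32/3, 8/3, 40/3]
R5 ← R5 + (3/4)·R4: [0, 0, 0, 0, 0, 0]
R6 ← R6 − R4: [0, 0, 0, 0, 0, 0]
The echelon form has 4 nonzero rows, and every pivot lies in the first 5 columns, so rank(P) = rank([P|b]) = 4.
The system is consistent.
rank = 4 < 5 unknowns, so there are infinitely many solutions.

infinite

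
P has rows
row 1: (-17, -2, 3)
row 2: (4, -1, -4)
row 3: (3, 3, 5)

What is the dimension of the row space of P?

3

Row reduce to echelon form.
R2 ← R2 + (4/17)·R1: [0, -25/17, -56/17]
R3 ← R3 + (3/17)·R1: [0, 45/17, 94/17]
R3 ← R3 + (9/5)·R2: [0, 0, -2/5]
Echelon form has 3 nonzero rows, so rank(P) = 3.
The row space has dimension equal to the rank: 3.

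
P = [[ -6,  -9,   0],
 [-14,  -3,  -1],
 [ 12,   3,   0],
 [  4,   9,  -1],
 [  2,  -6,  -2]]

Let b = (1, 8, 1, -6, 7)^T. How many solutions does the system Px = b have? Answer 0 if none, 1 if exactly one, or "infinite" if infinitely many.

0

Row reduce the augmented matrix [P | b].
R2 ← R2 − (7/3)·R1: [0, 18, -1, 17/3]
R3 ← R3 + (2)·R1: [0, -15, 0, 3]
R4 ← R4 + (2/3)·R1: [0, 3, -1, -16/3]
R5 ← R5 + (1/3)·R1: [0, -9, -2, 22/3]
R3 ← R3 + (5/6)·R2: [0, 0, -5/6, 139/18]
R4 ← R4 − (1/6)·R2: [0, 0, -5/6, -113/18]
R5 ← R5 + (1/2)·R2: [0, 0, -5/2, 61/6]
R4 ← R4 − R3: [0, 0, 0, -14]
R5 ← R5 − (3)·R3: [0, 0, 0, -13]
R5 ← R5 − (13/14)·R4: [0, 0, 0, 0]
The echelon form has 4 nonzero rows; the last pivot sits in the augmented column, so rank(P) = 3 but rank([P|b]) = 4.
Since the ranks differ, the system is inconsistent.
It has no solutions.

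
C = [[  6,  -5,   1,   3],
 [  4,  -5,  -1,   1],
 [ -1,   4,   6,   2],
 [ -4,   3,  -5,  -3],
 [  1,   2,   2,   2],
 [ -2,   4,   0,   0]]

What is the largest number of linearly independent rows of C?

3

Row reduce to echelon form.
R2 ← R2 − (2/3)·R1: [0, -5/3, -5/3, -1]
R3 ← R3 + (1/6)·R1: [0, 19/6, 37/6, 5/2]
R4 ← R4 + (2/3)·R1: [0, -1/3, -13/3, -1]
R5 ← R5 − (1/6)·R1: [0, 17/6, 11/6, 3/2]
R6 ← R6 + (1/3)·R1: [0, 7/3, 1/3, 1]
R3 ← R3 + (19/10)·R2: [0, 0, 3, 3/5]
R4 ← R4 − (1/5)·R2: [0, 0, -4, -4/5]
R5 ← R5 + (17/10)·R2: [0, 0, -1, -1/5]
R6 ← R6 + (7/5)·R2: [0, 0, -2, -2/5]
R4 ← R4 + (4/3)·R3: [0, 0, 0, 0]
R5 ← R5 + (1/3)·R3: [0, 0, 0, 0]
R6 ← R6 + (2/3)·R3: [0, 0, 0, 0]
Echelon form has 3 nonzero rows, so rank(C) = 3.
The rank gives the maximum number of linearly independent rows: 3.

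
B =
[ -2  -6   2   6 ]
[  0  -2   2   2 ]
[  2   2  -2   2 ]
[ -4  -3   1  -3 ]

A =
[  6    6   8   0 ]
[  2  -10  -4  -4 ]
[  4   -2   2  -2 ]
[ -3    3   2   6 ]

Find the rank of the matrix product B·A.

3

First compute BA:
[[-34,  62,  24,  56],
 [ -2,  22,  16,  16],
 [  2,   2,   8,   8],
 [-17,  -5, -24,  -8]]
Now row reduce the product.
R2 ← R2 − (1/17)·R1: [0, 312/17, 248/17, 216/17]
R3 ← R3 + (1/17)·R1: [0, 96/17, 160/17, 192/17]
R4 ← R4 − (1/2)·R1: [0, -36, -36, -36]
R3 ← R3 − (4/13)·R2: [0, 0, 64/13, 96/13]
R4 ← R4 + (51/26)·R2: [0, 0, -96/13, -144/13]
R4 ← R4 + (3/2)·R3: [0, 0, 0, 0]
3 nonzero rows, so rank(BA) = 3.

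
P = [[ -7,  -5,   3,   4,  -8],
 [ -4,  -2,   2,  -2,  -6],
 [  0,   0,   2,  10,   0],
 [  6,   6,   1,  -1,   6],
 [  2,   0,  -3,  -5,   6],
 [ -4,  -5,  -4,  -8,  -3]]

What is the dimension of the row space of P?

4

Row reduce to echelon form.
R2 ← R2 − (4/7)·R1: [0, 6/7, 2/7, -30/7, -10/7]
R4 ← R4 + (6/7)·R1: [0, 12/7, 25/7, 17/7, -6/7]
R5 ← R5 + (2/7)·R1: [0, -10/7, -15/7, -27/7, 26/7]
R6 ← R6 − (4/7)·R1: [0, -15/7, -40/7, -72/7, 11/7]
R4 ← R4 − (2)·R2: [0, 0, 3, 11, 2]
R5 ← R5 + (5/3)·R2: [0, 0, -5/3, -11, 4/3]
R6 ← R6 + (5/2)·R2: [0, 0, -5, -21, -2]
R4 ← R4 − (3/2)·R3: [0, 0, 0, -4, 2]
R5 ← R5 + (5/6)·R3: [0, 0, 0, -8/3, 4/3]
R6 ← R6 + (5/2)·R3: [0, 0, 0, 4, -2]
R5 ← R5 − (2/3)·R4: [0, 0, 0, 0, 0]
R6 ← R6 + R4: [0, 0, 0, 0, 0]
Echelon form has 4 nonzero rows, so rank(P) = 4.
The row space has dimension equal to the rank: 4.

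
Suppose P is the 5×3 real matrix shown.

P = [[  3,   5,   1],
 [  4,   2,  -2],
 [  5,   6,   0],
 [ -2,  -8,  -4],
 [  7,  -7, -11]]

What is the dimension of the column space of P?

2

Row reduce to echelon form.
R2 ← R2 − (4/3)·R1: [0, -14/3, -10/3]
R3 ← R3 − (5/3)·R1: [0, -7/3, -5/3]
R4 ← R4 + (2/3)·R1: [0, -14/3, -10/3]
R5 ← R5 − (7/3)·R1: [0, -56/3, -40/3]
R3 ← R3 − (1/2)·R2: [0, 0, 0]
R4 ← R4 − R2: [0, 0, 0]
R5 ← R5 − (4)·R2: [0, 0, 0]
Echelon form has 2 nonzero rows, so rank(P) = 2.
The column space has dimension equal to the rank: 2.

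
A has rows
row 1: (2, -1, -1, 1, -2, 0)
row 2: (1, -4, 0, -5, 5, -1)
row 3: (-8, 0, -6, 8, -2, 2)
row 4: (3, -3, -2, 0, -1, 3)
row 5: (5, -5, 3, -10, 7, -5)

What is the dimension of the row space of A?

4

Row reduce to echelon form.
R2 ← R2 − (1/2)·R1: [0, -7/2, 1/2, -11/2, 6, -1]
R3 ← R3 + (4)·R1: [0, -4, -10, 12, -10, 2]
R4 ← R4 − (3/2)·R1: [0, -3/2, -1/2, -3/2, 2, 3]
R5 ← R5 − (5/2)·R1: [0, -5/2, 11/2, -25/2, 12, -5]
R3 ← R3 − (8/7)·R2: [0, 0, -74/7, 128/7, -118/7, 22/7]
R4 ← R4 − (3/7)·R2: [0, 0, -5/7, 6/7, -4/7, 24/7]
R5 ← R5 − (5/7)·R2: [0, 0, 36/7, -60/7, 54/7, -30/7]
R4 ← R4 − (5/74)·R3: [0, 0, 0, -14/37, 21/37, 119/37]
R5 ← R5 + (18/37)·R3: [0, 0, 0, 12/37, -18/37, -102/37]
R5 ← R5 + (6/7)·R4: [0, 0, 0, 0, 0, 0]
Echelon form has 4 nonzero rows, so rank(A) = 4.
The row space has dimension equal to the rank: 4.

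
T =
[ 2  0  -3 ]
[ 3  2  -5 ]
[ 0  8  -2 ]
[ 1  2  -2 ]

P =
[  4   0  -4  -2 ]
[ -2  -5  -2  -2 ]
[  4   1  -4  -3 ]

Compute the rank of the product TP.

First compute TP:
[[ -4,  -3,   4,   5],
 [-12, -15,   4,   5],
 [-24, -42,  -8, -10],
 [ -8, -12,   0,   0]]
Now row reduce the product.
R2 ← R2 − (3)·R1: [0, -6, -8, -10]
R3 ← R3 − (6)·R1: [0, -24, -32, -40]
R4 ← R4 − (2)·R1: [0, -6, -8, -10]
R3 ← R3 − (4)·R2: [0, 0, 0, 0]
R4 ← R4 − R2: [0, 0, 0, 0]
2 nonzero rows, so rank(TP) = 2.

2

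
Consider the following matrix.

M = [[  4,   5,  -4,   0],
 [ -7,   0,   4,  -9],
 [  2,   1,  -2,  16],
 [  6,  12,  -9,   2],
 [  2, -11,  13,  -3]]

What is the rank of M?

Row reduce to echelon form.
R2 ← R2 + (7/4)·R1: [0, 35/4, -3, -9]
R3 ← R3 − (1/2)·R1: [0, -3/2, 0, 16]
R4 ← R4 − (3/2)·R1: [0, 9/2, -3, 2]
R5 ← R5 − (1/2)·R1: [0, -27/2, 15, -3]
R3 ← R3 + (6/35)·R2: [0, 0, -18/35, 506/35]
R4 ← R4 − (18/35)·R2: [0, 0, -51/35, 232/35]
R5 ← R5 + (54/35)·R2: [0, 0, 363/35, -591/35]
R4 ← R4 − (17/6)·R3: [0, 0, 0, -103/3]
R5 ← R5 + (121/6)·R3: [0, 0, 0, 824/3]
R5 ← R5 + (8)·R4: [0, 0, 0, 0]
Echelon form has 4 nonzero rows, so rank(M) = 4.

4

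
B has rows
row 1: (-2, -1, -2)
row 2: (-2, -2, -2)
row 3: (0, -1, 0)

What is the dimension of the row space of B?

Row reduce to echelon form.
R2 ← R2 − R1: [0, -1, 0]
R3 ← R3 − R2: [0, 0, 0]
Echelon form has 2 nonzero rows, so rank(B) = 2.
The row space has dimension equal to the rank: 2.

2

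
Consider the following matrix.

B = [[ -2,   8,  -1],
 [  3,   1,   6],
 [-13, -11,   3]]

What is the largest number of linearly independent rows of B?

3

Row reduce to echelon form.
R2 ← R2 + (3/2)·R1: [0, 13, 9/2]
R3 ← R3 − (13/2)·R1: [0, -63, 19/2]
R3 ← R3 + (63/13)·R2: [0, 0, 407/13]
Echelon form has 3 nonzero rows, so rank(B) = 3.
The rank gives the maximum number of linearly independent rows: 3.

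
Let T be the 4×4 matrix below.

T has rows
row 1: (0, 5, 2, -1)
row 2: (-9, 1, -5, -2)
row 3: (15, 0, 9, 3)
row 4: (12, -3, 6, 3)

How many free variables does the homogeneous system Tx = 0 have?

Row reduce to echelon form.
Swap R1 ↔ R2
R3 ← R3 + (5/3)·R1: [0, 5/3, 2/3, -1/3]
R4 ← R4 + (4/3)·R1: [0, -5/3, -2/3, 1/3]
R3 ← R3 − (1/3)·R2: [0, 0, 0, 0]
R4 ← R4 + (1/3)·R2: [0, 0, 0, 0]
2 nonzero rows, so rank(T) = 2.
T has 4 columns; by rank–nullity, nullity = 4 − 2 = 2.

2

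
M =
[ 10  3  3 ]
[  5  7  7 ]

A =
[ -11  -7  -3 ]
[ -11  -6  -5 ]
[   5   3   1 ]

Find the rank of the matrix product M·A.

First compute MA:
[[-128, -79, -42],
 [-97, -56, -43]]
Now row reduce the product.
R2 ← R2 − (97/128)·R1: [0, 495/128, -715/64]
2 nonzero rows, so rank(MA) = 2.

2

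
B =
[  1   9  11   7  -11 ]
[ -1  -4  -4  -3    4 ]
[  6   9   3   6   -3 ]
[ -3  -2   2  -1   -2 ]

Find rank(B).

Row reduce to echelon form.
R2 ← R2 + R1: [0, 5, 7, 4, -7]
R3 ← R3 − (6)·R1: [0, -45, -63, -36, 63]
R4 ← R4 + (3)·R1: [0, 25, 35, 20, -35]
R3 ← R3 + (9)·R2: [0, 0, 0, 0, 0]
R4 ← R4 − (5)·R2: [0, 0, 0, 0, 0]
Echelon form has 2 nonzero rows, so rank(B) = 2.

2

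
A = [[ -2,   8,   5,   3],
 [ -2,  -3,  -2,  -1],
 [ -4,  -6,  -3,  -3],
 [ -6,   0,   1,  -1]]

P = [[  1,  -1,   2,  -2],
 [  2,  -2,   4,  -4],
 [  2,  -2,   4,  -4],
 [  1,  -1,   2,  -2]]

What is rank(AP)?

First compute AP:
[[ 27, -27,  54, -54],
 [-13,  13, -26,  26],
 [-25,  25, -50,  50],
 [ -5,   5, -10,  10]]
Now row reduce the product.
R2 ← R2 + (13/27)·R1: [0, 0, 0, 0]
R3 ← R3 + (25/27)·R1: [0, 0, 0, 0]
R4 ← R4 + (5/27)·R1: [0, 0, 0, 0]
1 nonzero row, so rank(AP) = 1.

1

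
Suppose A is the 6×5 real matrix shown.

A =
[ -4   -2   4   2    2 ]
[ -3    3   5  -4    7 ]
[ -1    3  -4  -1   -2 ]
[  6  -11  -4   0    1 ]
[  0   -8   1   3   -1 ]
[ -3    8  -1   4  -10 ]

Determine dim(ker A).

0

Row reduce to echelon form.
R2 ← R2 − (3/4)·R1: [0, 9/2, 2, -11/2, 11/2]
R3 ← R3 − (1/4)·R1: [0, 7/2, -5, -3/2, -5/2]
R4 ← R4 + (3/2)·R1: [0, -14, 2, 3, 4]
R6 ← R6 − (3/4)·R1: [0, 19/2, -4, 5/2, -23/2]
R3 ← R3 − (7/9)·R2: [0, 0, -59/9, 25/9, -61/9]
R4 ← R4 + (28/9)·R2: [0, 0, 74/9, -127/9, 190/9]
R5 ← R5 + (16/9)·R2: [0, 0, 41/9, -61/9, 79/9]
R6 ← R6 − (19/9)·R2: [0, 0, -74/9, 127/9, -208/9]
R4 ← R4 + (74/59)·R3: [0, 0, 0, -627/59, 744/59]
R5 ← R5 + (41/59)·R3: [0, 0, 0, -286/59, 240/59]
R6 ← R6 − (74/59)·R3: [0, 0, 0, 627/59, -862/59]
R5 ← R5 − (26/57)·R4: [0, 0, 0, 0, -32/19]
R6 ← R6 + R4: [0, 0, 0, 0, -2]
R6 ← R6 − (19/16)·R5: [0, 0, 0, 0, 0]
5 nonzero rows, so rank(A) = 5.
A has 5 columns; by rank–nullity, nullity = 5 − 5 = 0.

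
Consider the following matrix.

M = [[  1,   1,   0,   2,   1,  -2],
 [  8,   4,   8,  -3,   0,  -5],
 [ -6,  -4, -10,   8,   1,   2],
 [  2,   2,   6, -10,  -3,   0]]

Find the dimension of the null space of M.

2

Row reduce to echelon form.
R2 ← R2 − (8)·R1: [0, -4, 8, -19, -8, 11]
R3 ← R3 + (6)·R1: [0, 2, -10, 20, 7, -10]
R4 ← R4 − (2)·R1: [0, 0, 6, -14, -5, 4]
R3 ← R3 + (1/2)·R2: [0, 0, -6, 21/2, 3, -9/2]
R4 ← R4 + R3: [0, 0, 0, -7/2, -2, -1/2]
4 nonzero rows, so rank(M) = 4.
M has 6 columns; by rank–nullity, nullity = 6 − 4 = 2.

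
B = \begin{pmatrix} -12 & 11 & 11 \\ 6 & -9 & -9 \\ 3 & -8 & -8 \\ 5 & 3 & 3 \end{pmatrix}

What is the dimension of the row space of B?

2

Row reduce to echelon form.
R2 ← R2 + (1/2)·R1: [0, -7/2, -7/2]
R3 ← R3 + (1/4)·R1: [0, -21/4, -21/4]
R4 ← R4 + (5/12)·R1: [0, 91/12, 91/12]
R3 ← R3 − (3/2)·R2: [0, 0, 0]
R4 ← R4 + (13/6)·R2: [0, 0, 0]
Echelon form has 2 nonzero rows, so rank(B) = 2.
The row space has dimension equal to the rank: 2.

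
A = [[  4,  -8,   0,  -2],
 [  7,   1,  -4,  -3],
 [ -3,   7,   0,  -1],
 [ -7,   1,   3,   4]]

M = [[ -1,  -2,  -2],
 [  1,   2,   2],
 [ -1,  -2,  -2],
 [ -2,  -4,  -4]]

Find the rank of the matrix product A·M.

1

First compute AM:
[[ -8, -16, -16],
 [  4,   8,   8],
 [ 12,  24,  24],
 [ -3,  -6,  -6]]
Now row reduce the product.
R2 ← R2 + (1/2)·R1: [0, 0, 0]
R3 ← R3 + (3/2)·R1: [0, 0, 0]
R4 ← R4 − (3/8)·R1: [0, 0, 0]
1 nonzero row, so rank(AM) = 1.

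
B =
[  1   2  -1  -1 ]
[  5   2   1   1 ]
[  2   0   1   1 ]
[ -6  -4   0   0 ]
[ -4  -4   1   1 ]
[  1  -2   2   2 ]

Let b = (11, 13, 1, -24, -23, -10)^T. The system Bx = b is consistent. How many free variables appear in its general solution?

Row reduce the augmented matrix [B | b].
R2 ← R2 − (5)·R1: [0, -8, 6, 6, -42]
R3 ← R3 − (2)·R1: [0, -4, 3, 3, -21]
R4 ← R4 + (6)·R1: [0, 8, -6, -6, 42]
R5 ← R5 + (4)·R1: [0, 4, -3, -3, 21]
R6 ← R6 − R1: [0, -4, 3, 3, -21]
R3 ← R3 − (1/2)·R2: [0, 0, 0, 0, 0]
R4 ← R4 + R2: [0, 0, 0, 0, 0]
R5 ← R5 + (1/2)·R2: [0, 0, 0, 0, 0]
R6 ← R6 − (1/2)·R2: [0, 0, 0, 0, 0]
The echelon form has 2 nonzero rows, and every pivot lies in the first 4 columns, so rank(B) = rank([B|b]) = 2.
The system is consistent.
Free variables = (unknowns) − (rank) = 4 − 2 = 2.

2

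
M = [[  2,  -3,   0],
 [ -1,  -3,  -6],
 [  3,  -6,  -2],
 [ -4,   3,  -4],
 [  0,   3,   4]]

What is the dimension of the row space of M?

Row reduce to echelon form.
R2 ← R2 + (1/2)·R1: [0, -9/2, -6]
R3 ← R3 − (3/2)·R1: [0, -3/2, -2]
R4 ← R4 + (2)·R1: [0, -3, -4]
R3 ← R3 − (1/3)·R2: [0, 0, 0]
R4 ← R4 − (2/3)·R2: [0, 0, 0]
R5 ← R5 + (2/3)·R2: [0, 0, 0]
Echelon form has 2 nonzero rows, so rank(M) = 2.
The row space has dimension equal to the rank: 2.

2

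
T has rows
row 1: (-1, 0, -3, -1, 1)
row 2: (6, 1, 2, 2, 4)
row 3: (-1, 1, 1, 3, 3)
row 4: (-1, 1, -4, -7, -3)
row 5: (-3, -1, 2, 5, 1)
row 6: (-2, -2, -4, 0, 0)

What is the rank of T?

4

Row reduce to echelon form.
R2 ← R2 + (6)·R1: [0, 1, -16, -4, 10]
R3 ← R3 − R1: [0, 1, 4, 4, 2]
R4 ← R4 − R1: [0, 1, -1, -6, -4]
R5 ← R5 − (3)·R1: [0, -1, 11, 8, -2]
R6 ← R6 − (2)·R1: [0, -2, 2, 2, -2]
R3 ← R3 − R2: [0, 0, 20, 8, -8]
R4 ← R4 − R2: [0, 0, 15, -2, -14]
R5 ← R5 + R2: [0, 0, -5, 4, 8]
R6 ← R6 + (2)·R2: [0, 0, -30, -6, 18]
R4 ← R4 − (3/4)·R3: [0, 0, 0, -8, -8]
R5 ← R5 + (1/4)·R3: [0, 0, 0, 6, 6]
R6 ← R6 + (3/2)·R3: [0, 0, 0, 6, 6]
R5 ← R5 + (3/4)·R4: [0, 0, 0, 0, 0]
R6 ← R6 + (3/4)·R4: [0, 0, 0, 0, 0]
Echelon form has 4 nonzero rows, so rank(T) = 4.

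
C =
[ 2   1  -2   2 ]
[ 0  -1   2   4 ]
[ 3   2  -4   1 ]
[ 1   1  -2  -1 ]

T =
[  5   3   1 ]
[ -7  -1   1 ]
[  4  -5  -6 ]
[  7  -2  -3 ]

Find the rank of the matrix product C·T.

2

First compute CT:
[[  9,  11,   9],
 [ 43, -17, -25],
 [ -8,  25,  26],
 [-17,  14,  17]]
Now row reduce the product.
R2 ← R2 − (43/9)·R1: [0, -626/9, -68]
R3 ← R3 + (8/9)·R1: [0, 313/9, 34]
R4 ← R4 + (17/9)·R1: [0, 313/9, 34]
R3 ← R3 + (1/2)·R2: [0, 0, 0]
R4 ← R4 + (1/2)·R2: [0, 0, 0]
2 nonzero rows, so rank(CT) = 2.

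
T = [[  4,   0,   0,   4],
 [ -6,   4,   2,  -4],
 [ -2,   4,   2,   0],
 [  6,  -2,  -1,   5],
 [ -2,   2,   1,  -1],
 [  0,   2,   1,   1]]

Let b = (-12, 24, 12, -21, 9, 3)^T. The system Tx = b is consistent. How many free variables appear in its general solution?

2

Row reduce the augmented matrix [T | b].
R2 ← R2 + (3/2)·R1: [0, 4, 2, 2, 6]
R3 ← R3 + (1/2)·R1: [0, 4, 2, 2, 6]
R4 ← R4 − (3/2)·R1: [0, -2, -1, -1, -3]
R5 ← R5 + (1/2)·R1: [0, 2, 1, 1, 3]
R3 ← R3 − R2: [0, 0, 0, 0, 0]
R4 ← R4 + (1/2)·R2: [0, 0, 0, 0, 0]
R5 ← R5 − (1/2)·R2: [0, 0, 0, 0, 0]
R6 ← R6 − (1/2)·R2: [0, 0, 0, 0, 0]
The echelon form has 2 nonzero rows, and every pivot lies in the first 4 columns, so rank(T) = rank([T|b]) = 2.
The system is consistent.
Free variables = (unknowns) − (rank) = 4 − 2 = 2.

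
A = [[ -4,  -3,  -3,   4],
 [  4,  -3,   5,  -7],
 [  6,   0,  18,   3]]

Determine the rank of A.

Row reduce to echelon form.
R2 ← R2 + R1: [0, -6, 2, -3]
R3 ← R3 + (3/2)·R1: [0, -9/2, 27/2, 9]
R3 ← R3 − (3/4)·R2: [0, 0, 12, 45/4]
Echelon form has 3 nonzero rows, so rank(A) = 3.

3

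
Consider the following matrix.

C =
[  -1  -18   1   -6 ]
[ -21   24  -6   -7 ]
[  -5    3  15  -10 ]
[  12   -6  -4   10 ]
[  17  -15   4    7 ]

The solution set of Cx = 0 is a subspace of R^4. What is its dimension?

Row reduce to echelon form.
R2 ← R2 − (21)·R1: [0, 402, -27, 119]
R3 ← R3 − (5)·R1: [0, 93, 10, 20]
R4 ← R4 + (12)·R1: [0, -222, 8, -62]
R5 ← R5 + (17)·R1: [0, -321, 21, -95]
R3 ← R3 − (31/134)·R2: [0, 0, 2177/134, -1009/134]
R4 ← R4 + (37/67)·R2: [0, 0, -463/67, 249/67]
R5 ← R5 + (107/134)·R2: [0, 0, -75/134, 3/134]
R4 ← R4 + (926/2177)·R3: [0, 0, 0, 1118/2177]
R5 ← R5 + (75/2177)·R3: [0, 0, 0, -516/2177]
R5 ← R5 + (6/13)·R4: [0, 0, 0, 0]
4 nonzero rows, so rank(C) = 4.
C has 4 columns; by rank–nullity, nullity = 4 − 4 = 0.

0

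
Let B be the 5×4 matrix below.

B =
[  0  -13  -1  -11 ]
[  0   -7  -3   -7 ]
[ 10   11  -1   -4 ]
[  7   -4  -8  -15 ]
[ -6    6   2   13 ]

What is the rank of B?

Row reduce to echelon form.
Swap R1 ↔ R3
R4 ← R4 − (7/10)·R1: [0, -117/10, -73/10, -61/5]
R5 ← R5 + (3/5)·R1: [0, 63/5, 7/5, 53/5]
R3 ← R3 − (13/7)·R2: [0, 0, 32/7, 2]
R4 ← R4 − (117/70)·R2: [0, 0, -16/7, -1/2]
R5 ← R5 + (9/5)·R2: [0, 0, -4, -2]
R4 ← R4 + (1/2)·R3: [0, 0, 0, 1/2]
R5 ← R5 + (7/8)·R3: [0, 0, 0, -1/4]
R5 ← R5 + (1/2)·R4: [0, 0, 0, 0]
Echelon form has 4 nonzero rows, so rank(B) = 4.

4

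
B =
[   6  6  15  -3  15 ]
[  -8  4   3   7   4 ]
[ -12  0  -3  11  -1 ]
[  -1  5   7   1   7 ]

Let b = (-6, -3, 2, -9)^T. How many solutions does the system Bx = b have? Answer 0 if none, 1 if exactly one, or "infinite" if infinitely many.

Row reduce the augmented matrix [B | b].
R2 ← R2 + (4/3)·R1: [0, 12, 23, 3, 24, -11]
R3 ← R3 + (2)·R1: [0, 12, 27, 5, 29, -10]
R4 ← R4 + (1/6)·R1: [0, 6, 19/2, 1/2, 19/2, -10]
R3 ← R3 − R2: [0, 0, 4, 2, 5, 1]
R4 ← R4 − (1/2)·R2: [0, 0, -2, -1, -5/2, -9/2]
R4 ← R4 + (1/2)·R3: [0, 0, 0, 0, 0, -4]
The echelon form has 4 nonzero rows; the last pivot sits in the augmented column, so rank(B) = 3 but rank([B|b]) = 4.
Since the ranks differ, the system is inconsistent.
It has no solutions.

0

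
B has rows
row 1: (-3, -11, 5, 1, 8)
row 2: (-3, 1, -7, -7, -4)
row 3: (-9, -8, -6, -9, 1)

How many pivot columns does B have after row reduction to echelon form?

3

Row reduce to echelon form.
R2 ← R2 − R1: [0, 12, -12, -8, -12]
R3 ← R3 − (3)·R1: [0, 25, -21, -12, -23]
R3 ← R3 − (25/12)·R2: [0, 0, 4, 14/3, 2]
Echelon form has 3 nonzero rows, so rank(B) = 3.
Each nonzero row contributes one pivot column: 3 pivot columns.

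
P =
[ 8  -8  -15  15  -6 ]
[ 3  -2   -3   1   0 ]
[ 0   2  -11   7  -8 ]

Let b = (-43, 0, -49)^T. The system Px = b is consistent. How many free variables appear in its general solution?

2

Row reduce the augmented matrix [P | b].
R2 ← R2 − (3/8)·R1: [0, 1, 21/8, -37/8, 9/4, 129/8]
R3 ← R3 − (2)·R2: [0, 0, -65/4, 65/4, -25/2, -325/4]
The echelon form has 3 nonzero rows, and every pivot lies in the first 5 columns, so rank(P) = rank([P|b]) = 3.
The system is consistent.
Free variables = (unknowns) − (rank) = 5 − 3 = 2.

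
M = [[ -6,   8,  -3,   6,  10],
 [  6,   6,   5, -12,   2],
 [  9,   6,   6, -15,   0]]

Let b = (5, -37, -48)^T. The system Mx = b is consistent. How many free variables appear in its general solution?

Row reduce the augmented matrix [M | b].
R2 ← R2 + R1: [0, 14, 2, -6, 12, -32]
R3 ← R3 + (3/2)·R1: [0, 18, 3/2, -6, 15, -81/2]
R3 ← R3 − (9/7)·R2: [0, 0, -15/14, 12/7, -3/7, 9/14]
The echelon form has 3 nonzero rows, and every pivot lies in the first 5 columns, so rank(M) = rank([M|b]) = 3.
The system is consistent.
Free variables = (unknowns) − (rank) = 5 − 3 = 2.

2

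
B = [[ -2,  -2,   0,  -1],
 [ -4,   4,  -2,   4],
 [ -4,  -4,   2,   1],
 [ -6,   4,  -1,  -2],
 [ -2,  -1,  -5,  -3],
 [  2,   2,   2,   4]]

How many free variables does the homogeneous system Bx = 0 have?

Row reduce to echelon form.
R2 ← R2 − (2)·R1: [0, 8, -2, 6]
R3 ← R3 − (2)·R1: [0, 0, 2, 3]
R4 ← R4 − (3)·R1: [0, 10, -1, 1]
R5 ← R5 − R1: [0, 1, -5, -2]
R6 ← R6 + R1: [0, 0, 2, 3]
R4 ← R4 − (5/4)·R2: [0, 0, 3/2, -13/2]
R5 ← R5 − (1/8)·R2: [0, 0, -19/4, -11/4]
R4 ← R4 − (3/4)·R3: [0, 0, 0, -35/4]
R5 ← R5 + (19/8)·R3: [0, 0, 0, 35/8]
R6 ← R6 − R3: [0, 0, 0, 0]
R5 ← R5 + (1/2)·R4: [0, 0, 0, 0]
4 nonzero rows, so rank(B) = 4.
B has 4 columns; by rank–nullity, nullity = 4 − 4 = 0.

0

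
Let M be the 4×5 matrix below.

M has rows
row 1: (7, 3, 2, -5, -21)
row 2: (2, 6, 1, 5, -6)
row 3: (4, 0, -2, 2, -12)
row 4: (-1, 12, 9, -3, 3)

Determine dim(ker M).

Row reduce to echelon form.
R2 ← R2 − (2/7)·R1: [0, 36/7, 3/7, 45/7, 0]
R3 ← R3 − (4/7)·R1: [0, -12/7, -22/7, 34/7, 0]
R4 ← R4 + (1/7)·R1: [0, 87/7, 65/7, -26/7, 0]
R3 ← R3 + (1/3)·R2: [0, 0, -3, 7, 0]
R4 ← R4 − (29/12)·R2: [0, 0, 33/4, -77/4, 0]
R4 ← R4 + (11/4)·R3: [0, 0, 0, 0, 0]
3 nonzero rows, so rank(M) = 3.
M has 5 columns; by rank–nullity, nullity = 5 − 3 = 2.

2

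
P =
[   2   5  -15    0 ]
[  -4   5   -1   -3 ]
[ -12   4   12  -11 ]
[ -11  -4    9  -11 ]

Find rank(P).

4

Row reduce to echelon form.
R2 ← R2 + (2)·R1: [0, 15, -31, -3]
R3 ← R3 + (6)·R1: [0, 34, -78, -11]
R4 ← R4 + (11/2)·R1: [0, 47/2, -147/2, -11]
R3 ← R3 − (34/15)·R2: [0, 0, -116/15, -21/5]
R4 ← R4 − (47/30)·R2: [0, 0, -374/15, -63/10]
R4 ← R4 − (187/58)·R3: [0, 0, 0, 210/29]
Echelon form has 4 nonzero rows, so rank(P) = 4.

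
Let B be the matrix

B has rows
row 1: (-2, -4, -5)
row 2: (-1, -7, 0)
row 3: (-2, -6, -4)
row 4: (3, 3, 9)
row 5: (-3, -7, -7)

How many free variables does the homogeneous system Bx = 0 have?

1

Row reduce to echelon form.
R2 ← R2 − (1/2)·R1: [0, -5, 5/2]
R3 ← R3 − R1: [0, -2, 1]
R4 ← R4 + (3/2)·R1: [0, -3, 3/2]
R5 ← R5 − (3/2)·R1: [0, -1, 1/2]
R3 ← R3 − (2/5)·R2: [0, 0, 0]
R4 ← R4 − (3/5)·R2: [0, 0, 0]
R5 ← R5 − (1/5)·R2: [0, 0, 0]
2 nonzero rows, so rank(B) = 2.
B has 3 columns; by rank–nullity, nullity = 3 − 2 = 1.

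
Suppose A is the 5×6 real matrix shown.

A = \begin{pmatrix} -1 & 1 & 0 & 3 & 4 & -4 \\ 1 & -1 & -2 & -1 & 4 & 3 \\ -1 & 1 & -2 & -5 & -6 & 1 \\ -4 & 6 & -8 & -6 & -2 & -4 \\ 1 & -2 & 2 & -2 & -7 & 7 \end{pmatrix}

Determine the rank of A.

5

Row reduce to echelon form.
R2 ← R2 + R1: [0, 0, -2, 2, 8, -1]
R3 ← R3 − R1: [0, 0, -2, -8, -10, 5]
R4 ← R4 − (4)·R1: [0, 2, -8, -18, -18, 12]
R5 ← R5 + R1: [0, -1, 2, 1, -3, 3]
Swap R2 ↔ R4
R5 ← R5 + (1/2)·R2: [0, 0, -2, -8, -12, 9]
R4 ← R4 − R3: [0, 0, 0, 10, 18, -6]
R5 ← R5 − R3: [0, 0, 0, 0, -2, 4]
Echelon form has 5 nonzero rows, so rank(A) = 5.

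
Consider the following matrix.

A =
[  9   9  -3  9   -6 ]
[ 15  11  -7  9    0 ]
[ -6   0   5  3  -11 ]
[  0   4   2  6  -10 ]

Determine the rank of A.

Row reduce to echelon form.
R2 ← R2 − (5/3)·R1: [0, -4, -2, -6, 10]
R3 ← R3 + (2/3)·R1: [0, 6, 3, 9, -15]
R3 ← R3 + (3/2)·R2: [0, 0, 0, 0, 0]
R4 ← R4 + R2: [0, 0, 0, 0, 0]
Echelon form has 2 nonzero rows, so rank(A) = 2.

2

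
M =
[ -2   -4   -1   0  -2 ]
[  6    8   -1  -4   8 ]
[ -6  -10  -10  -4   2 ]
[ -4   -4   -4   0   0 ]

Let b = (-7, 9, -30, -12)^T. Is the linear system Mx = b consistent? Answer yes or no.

Row reduce the augmented matrix [M | b].
R2 ← R2 + (3)·R1: [0, -4, -4, -4, 2, -12]
R3 ← R3 − (3)·R1: [0, 2, -7, -4, 8, -9]
R4 ← R4 − (2)·R1: [0, 4, -2, 0, 4, 2]
R3 ← R3 + (1/2)·R2: [0, 0, -9, -6, 9, -15]
R4 ← R4 + R2: [0, 0, -6, -4, 6, -10]
R4 ← R4 − (2/3)·R3: [0, 0, 0, 0, 0, 0]
The echelon form has 3 nonzero rows, and every pivot lies in the first 5 columns, so rank(M) = rank([M|b]) = 3.
The system is consistent.

yes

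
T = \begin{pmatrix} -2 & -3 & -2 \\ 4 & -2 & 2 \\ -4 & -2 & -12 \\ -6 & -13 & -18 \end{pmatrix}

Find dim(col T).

Row reduce to echelon form.
R2 ← R2 + (2)·R1: [0, -8, -2]
R3 ← R3 − (2)·R1: [0, 4, -8]
R4 ← R4 − (3)·R1: [0, -4, -12]
R3 ← R3 + (1/2)·R2: [0, 0, -9]
R4 ← R4 − (1/2)·R2: [0, 0, -11]
R4 ← R4 − (11/9)·R3: [0, 0, 0]
Echelon form has 3 nonzero rows, so rank(T) = 3.
The column space has dimension equal to the rank: 3.

3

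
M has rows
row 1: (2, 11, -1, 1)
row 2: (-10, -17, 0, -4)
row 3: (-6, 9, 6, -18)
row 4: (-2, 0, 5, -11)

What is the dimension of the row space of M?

Row reduce to echelon form.
R2 ← R2 + (5)·R1: [0, 38, -5, 1]
R3 ← R3 + (3)·R1: [0, 42, 3, -15]
R4 ← R4 + R1: [0, 11, 4, -10]
R3 ← R3 − (21/19)·R2: [0, 0, 162/19, -306/19]
R4 ← R4 − (11/38)·R2: [0, 0, 207/38, -391/38]
R4 ← R4 − (23/36)·R3: [0, 0, 0, 0]
Echelon form has 3 nonzero rows, so rank(M) = 3.
The row space has dimension equal to the rank: 3.

3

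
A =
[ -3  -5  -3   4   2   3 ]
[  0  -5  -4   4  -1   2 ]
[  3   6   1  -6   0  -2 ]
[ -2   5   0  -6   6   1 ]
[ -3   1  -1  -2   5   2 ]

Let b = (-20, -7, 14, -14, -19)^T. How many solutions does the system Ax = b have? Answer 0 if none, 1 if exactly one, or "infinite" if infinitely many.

Row reduce the augmented matrix [A | b].
R3 ← R3 + R1: [0, 1, -2, -2, 2, 1, -6]
R4 ← R4 − (2/3)·R1: [0, 25/3, 2, -26/3, 14/3, -1, -2/3]
R5 ← R5 − R1: [0, 6, 2, -6, 3, -1, 1]
R3 ← R3 + (1/5)·R2: [0, 0, -14/5, -6/5, 9/5, 7/5, -37/5]
R4 ← R4 + (5/3)·R2: [0, 0, -14/3, -2, 3, 7/3, -37/3]
R5 ← R5 + (6/5)·R2: [0, 0, -14/5, -6/5, 9/5, 7/5, -37/5]
R4 ← R4 − (5/3)·R3: [0, 0, 0, 0, 0, 0, 0]
R5 ← R5 − R3: [0, 0, 0, 0, 0, 0, 0]
The echelon form has 3 nonzero rows, and every pivot lies in the first 6 columns, so rank(A) = rank([A|b]) = 3.
The system is consistent.
rank = 3 < 6 unknowns, so there are infinitely many solutions.

infinite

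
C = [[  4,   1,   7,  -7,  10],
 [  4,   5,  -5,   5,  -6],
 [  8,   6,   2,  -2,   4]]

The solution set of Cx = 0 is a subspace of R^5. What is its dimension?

3

Row reduce to echelon form.
R2 ← R2 − R1: [0, 4, -12, 12, -16]
R3 ← R3 − (2)·R1: [0, 4, -12, 12, -16]
R3 ← R3 − R2: [0, 0, 0, 0, 0]
2 nonzero rows, so rank(C) = 2.
C has 5 columns; by rank–nullity, nullity = 5 − 2 = 3.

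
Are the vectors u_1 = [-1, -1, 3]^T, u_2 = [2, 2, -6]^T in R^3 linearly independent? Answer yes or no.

no

Form the matrix with these vectors as rows and row reduce.
R2 ← R2 + (2)·R1: [0, 0, 0]
1 nonzero row, so the 2 vectors span a space of dimension 1.
Since 1 < 2, the vectors are linearly dependent.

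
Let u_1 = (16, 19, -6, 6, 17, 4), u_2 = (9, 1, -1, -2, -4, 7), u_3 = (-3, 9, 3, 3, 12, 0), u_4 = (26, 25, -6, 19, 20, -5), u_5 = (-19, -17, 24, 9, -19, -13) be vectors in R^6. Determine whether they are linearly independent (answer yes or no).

yes

Form the matrix with these vectors as rows and row reduce.
R2 ← R2 − (9/16)·R1: [0, -155/16, 19/8, -43/8, -217/16, 19/4]
R3 ← R3 + (3/16)·R1: [0, 201/16, 15/8, 33/8, 243/16, 3/4]
R4 ← R4 − (13/8)·R1: [0, -47/8, 15/4, 37/4, -61/8, -23/2]
R5 ← R5 + (19/16)·R1: [0, 89/16, 135/8, 129/8, 19/16, -33/4]
R3 ← R3 + (201/155)·R2: [0, 0, 768/155, -441/155, -12/5, 1071/155]
R4 ← R4 − (94/155)·R2: [0, 0, 358/155, 1939/155, 3/5, -2229/155]
R5 ← R5 + (89/155)·R2: [0, 0, 2827/155, 2021/155, -33/5, -856/155]
R4 ← R4 − (179/384)·R3: [0, 0, 0, 1771/128, 55/32, -2253/128]
R5 ← R5 − (2827/768)·R3: [0, 0, 0, 6019/256, 143/64, -7925/256]
R5 ← R5 − (6019/3542)·R4: [0, 0, 0, 0, -221/322, -1853/1771]
5 nonzero rows, so the 5 vectors span a space of dimension 5.
Since 5 = 5, the vectors are linearly independent.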